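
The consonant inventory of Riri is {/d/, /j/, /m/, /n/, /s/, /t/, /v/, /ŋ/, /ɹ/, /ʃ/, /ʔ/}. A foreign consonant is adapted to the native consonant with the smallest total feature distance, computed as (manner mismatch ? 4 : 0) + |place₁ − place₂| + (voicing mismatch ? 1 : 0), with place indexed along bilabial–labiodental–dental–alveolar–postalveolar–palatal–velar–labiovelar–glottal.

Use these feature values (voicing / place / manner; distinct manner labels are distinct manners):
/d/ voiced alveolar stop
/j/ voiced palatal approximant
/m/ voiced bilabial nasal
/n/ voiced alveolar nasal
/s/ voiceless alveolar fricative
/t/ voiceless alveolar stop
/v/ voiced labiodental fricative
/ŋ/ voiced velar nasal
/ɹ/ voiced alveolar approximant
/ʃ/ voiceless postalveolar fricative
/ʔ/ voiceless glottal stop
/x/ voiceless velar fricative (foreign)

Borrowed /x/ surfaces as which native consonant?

/ʃ/ is closest: same manner (fricative), place distance 2 (velar→postalveolar), same voicing; total 2. Next closest is /s/ at distance 3.

ʃ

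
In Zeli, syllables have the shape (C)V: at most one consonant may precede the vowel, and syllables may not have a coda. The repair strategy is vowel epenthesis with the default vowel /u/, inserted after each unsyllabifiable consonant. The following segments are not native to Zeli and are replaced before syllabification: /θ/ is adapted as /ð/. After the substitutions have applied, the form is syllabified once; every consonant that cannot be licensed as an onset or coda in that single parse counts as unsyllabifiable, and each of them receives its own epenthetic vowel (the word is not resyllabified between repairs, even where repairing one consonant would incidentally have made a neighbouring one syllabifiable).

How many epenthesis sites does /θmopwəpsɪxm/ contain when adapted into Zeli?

After substitution the input is /ðmopwəpsɪxm/.
The unsyllabifiable consonants are /ð/, /p/, /p/, /x/, /m/; each receives one epenthetic vowel.

5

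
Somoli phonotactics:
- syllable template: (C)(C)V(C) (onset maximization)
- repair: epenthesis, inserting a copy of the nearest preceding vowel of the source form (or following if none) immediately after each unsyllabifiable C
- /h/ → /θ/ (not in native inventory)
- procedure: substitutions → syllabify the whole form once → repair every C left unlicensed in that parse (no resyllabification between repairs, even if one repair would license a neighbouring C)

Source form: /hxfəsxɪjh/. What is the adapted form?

Substitution: /h/ → /θ/, giving /θxfəsxɪjθ/.
Syllabifying with onset maximization leaves /θ/, /θ/ stranded (at most one coda consonant is licensed; onsets may contain at most 2 consonants).
Each unlicensed consonant becomes the onset of a new syllable: /θ/ → /θə/, /θ/ → /θɪ/.

θəxfəsxɪjθɪ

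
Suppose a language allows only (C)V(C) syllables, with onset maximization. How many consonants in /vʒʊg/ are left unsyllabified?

1

Syllabifying with onset maximization leaves /v/ stranded (at most one coda consonant is licensed; onsets are limited to one consonant).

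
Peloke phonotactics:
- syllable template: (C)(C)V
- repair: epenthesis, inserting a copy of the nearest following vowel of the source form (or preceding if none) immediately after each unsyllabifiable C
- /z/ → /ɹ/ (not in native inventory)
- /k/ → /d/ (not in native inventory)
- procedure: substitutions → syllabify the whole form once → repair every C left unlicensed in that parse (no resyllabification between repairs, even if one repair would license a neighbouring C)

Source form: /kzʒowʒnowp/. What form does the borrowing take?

Substitution: /k/ → /d/, /z/ → /ɹ/, giving /dɹʒowʒnowp/.
Syllabifying with onset maximization leaves /d/, /w/, /w/, /p/ stranded (no codas are permitted; onsets may contain at most 2 consonants).
Each unlicensed consonant becomes the onset of a new syllable: /d/ → /do/, /w/ → /wo/, /w/ → /wo/, /p/ → /po/.

doɹʒowoʒnowopo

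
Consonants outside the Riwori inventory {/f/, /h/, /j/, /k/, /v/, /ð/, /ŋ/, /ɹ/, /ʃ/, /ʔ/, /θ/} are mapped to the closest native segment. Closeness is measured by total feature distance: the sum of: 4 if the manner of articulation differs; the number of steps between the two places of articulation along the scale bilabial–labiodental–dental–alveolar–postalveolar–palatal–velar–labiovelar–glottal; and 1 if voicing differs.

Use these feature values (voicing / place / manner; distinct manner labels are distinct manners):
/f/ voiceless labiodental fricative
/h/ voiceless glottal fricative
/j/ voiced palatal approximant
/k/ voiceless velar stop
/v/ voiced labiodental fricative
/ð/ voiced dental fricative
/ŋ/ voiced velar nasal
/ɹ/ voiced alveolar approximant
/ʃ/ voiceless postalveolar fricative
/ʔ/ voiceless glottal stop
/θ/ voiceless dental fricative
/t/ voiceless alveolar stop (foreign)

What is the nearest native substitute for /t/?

/k/ is closest: same manner (stop), place distance 3 (alveolar→velar), same voicing; total 3. Next closest is /ɹ/ at distance 5.

k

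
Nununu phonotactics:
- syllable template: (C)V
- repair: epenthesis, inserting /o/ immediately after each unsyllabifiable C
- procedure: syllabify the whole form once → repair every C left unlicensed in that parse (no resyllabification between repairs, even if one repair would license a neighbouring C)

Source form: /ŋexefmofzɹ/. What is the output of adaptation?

ŋexefomofozoɹo

The consonants /f/, /f/, /z/, /ɹ/ cannot be parsed into a legal (C)V syllable (no codas are permitted; onsets are limited to one consonant).
Each unlicensed consonant becomes the onset of a new syllable: /f/ → /fo/, /f/ → /fo/, /z/ → /zo/, /ɹ/ → /ɹo/.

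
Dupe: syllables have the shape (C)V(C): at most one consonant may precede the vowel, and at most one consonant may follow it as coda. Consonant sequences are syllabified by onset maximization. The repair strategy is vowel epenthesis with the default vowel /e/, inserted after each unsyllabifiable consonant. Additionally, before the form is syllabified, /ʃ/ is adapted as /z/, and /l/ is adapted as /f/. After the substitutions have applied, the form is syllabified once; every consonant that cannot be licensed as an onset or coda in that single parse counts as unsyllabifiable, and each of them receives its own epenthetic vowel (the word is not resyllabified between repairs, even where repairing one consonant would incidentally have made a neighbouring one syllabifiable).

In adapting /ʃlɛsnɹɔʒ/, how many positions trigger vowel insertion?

2

After substitution the input is /zfɛsnɹɔʒ/.
The unsyllabifiable consonants are /z/, /n/; each receives one epenthetic vowel.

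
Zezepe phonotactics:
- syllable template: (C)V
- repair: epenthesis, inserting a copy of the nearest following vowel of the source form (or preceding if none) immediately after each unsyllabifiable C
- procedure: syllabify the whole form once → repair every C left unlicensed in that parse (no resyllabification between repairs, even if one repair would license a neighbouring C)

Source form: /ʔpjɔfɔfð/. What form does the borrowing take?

ʔɔpɔjɔfɔfɔðɔ

Under (C)V, the unsyllabifiable consonants are /ʔ/, /p/, /f/, /ð/ (no codas are permitted; onsets are limited to one consonant).
Epenthesis after each stranded consonant: /ʔ/ → /ʔɔ/, /p/ → /pɔ/, /f/ → /fɔ/, /ð/ → /ðɔ/.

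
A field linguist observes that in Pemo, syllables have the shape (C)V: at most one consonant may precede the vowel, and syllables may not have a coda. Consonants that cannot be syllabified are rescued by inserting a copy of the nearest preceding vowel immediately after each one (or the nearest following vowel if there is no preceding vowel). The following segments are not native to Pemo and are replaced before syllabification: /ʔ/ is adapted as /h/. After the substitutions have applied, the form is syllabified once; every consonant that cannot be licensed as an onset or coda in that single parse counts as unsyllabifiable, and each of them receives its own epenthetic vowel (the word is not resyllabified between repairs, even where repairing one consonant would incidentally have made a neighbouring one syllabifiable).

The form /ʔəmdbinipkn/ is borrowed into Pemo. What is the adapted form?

Substitution: /ʔ/ → /h/, giving /həmdbinipkn/.
Syllabifying with onset maximization leaves /m/, /d/, /p/, /k/, /n/ stranded (no codas are permitted; onsets are limited to one consonant).
Epenthesis after each stranded consonant: /m/ → /mə/, /d/ → /də/, /p/ → /pi/, /k/ → /ki/, /n/ → /ni/.

həmədəbinipikini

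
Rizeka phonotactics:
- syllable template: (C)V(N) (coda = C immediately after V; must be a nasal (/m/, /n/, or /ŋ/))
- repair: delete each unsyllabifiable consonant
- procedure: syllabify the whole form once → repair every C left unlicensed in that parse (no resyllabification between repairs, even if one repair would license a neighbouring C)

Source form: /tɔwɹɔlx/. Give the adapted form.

Under (C)V(N), the unsyllabifiable consonants are /w/, /l/, /x/ (only a nasal (/m/, /n/, or /ŋ/) is licensed in coda position; onsets are limited to one consonant).
Each unlicensed consonant is deleted: /w/, /l/, /x/.

tɔɹɔ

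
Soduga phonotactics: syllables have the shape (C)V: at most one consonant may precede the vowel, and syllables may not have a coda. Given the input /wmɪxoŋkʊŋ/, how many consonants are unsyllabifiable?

3

Syllabifying with onset maximization leaves /w/, /ŋ/, /ŋ/ stranded (no codas are permitted; onsets are limited to one consonant).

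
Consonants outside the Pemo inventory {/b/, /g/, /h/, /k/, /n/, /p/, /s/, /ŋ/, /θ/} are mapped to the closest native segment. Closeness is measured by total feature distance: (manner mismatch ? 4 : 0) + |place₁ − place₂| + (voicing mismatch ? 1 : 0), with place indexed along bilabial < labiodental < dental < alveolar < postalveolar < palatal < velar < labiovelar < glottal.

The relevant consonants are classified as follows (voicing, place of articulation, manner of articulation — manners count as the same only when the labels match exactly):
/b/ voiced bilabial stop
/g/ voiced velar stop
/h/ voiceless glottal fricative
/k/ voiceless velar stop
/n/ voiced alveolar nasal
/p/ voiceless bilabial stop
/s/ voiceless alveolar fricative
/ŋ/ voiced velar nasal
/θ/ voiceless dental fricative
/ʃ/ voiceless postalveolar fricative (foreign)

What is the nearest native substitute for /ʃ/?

s

/s/ is closest: same manner (fricative), place distance 1 (postalveolar→alveolar), same voicing; total 1. Next closest is /θ/ at distance 2.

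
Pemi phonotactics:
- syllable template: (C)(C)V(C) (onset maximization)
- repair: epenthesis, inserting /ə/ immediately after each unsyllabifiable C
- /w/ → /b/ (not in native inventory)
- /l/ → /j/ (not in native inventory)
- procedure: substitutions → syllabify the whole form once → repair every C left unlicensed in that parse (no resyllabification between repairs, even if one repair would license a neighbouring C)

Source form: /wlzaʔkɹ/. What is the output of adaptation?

bəjzaʔkəɹə

Substitution: /w/ → /b/, /l/ → /j/, giving /bjzaʔkɹ/.
The consonants /b/, /k/, /ɹ/ cannot be parsed into a legal (C)(C)V(C) syllable (at most one coda consonant is licensed; onsets may contain at most 2 consonants).
Epenthesis after each stranded consonant: /b/ → /bə/, /k/ → /kə/, /ɹ/ → /ɹə/.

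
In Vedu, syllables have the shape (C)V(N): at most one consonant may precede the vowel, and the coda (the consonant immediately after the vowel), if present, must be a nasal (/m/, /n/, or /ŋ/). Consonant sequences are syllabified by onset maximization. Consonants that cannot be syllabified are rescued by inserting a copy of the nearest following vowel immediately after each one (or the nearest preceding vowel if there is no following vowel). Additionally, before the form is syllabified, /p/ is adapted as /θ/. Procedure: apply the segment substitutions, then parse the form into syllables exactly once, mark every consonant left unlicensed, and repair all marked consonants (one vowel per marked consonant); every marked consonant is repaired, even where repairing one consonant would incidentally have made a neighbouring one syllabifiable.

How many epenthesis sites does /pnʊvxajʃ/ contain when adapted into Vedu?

After substitution the input is /θnʊvxajʃ/.
The unsyllabifiable consonants are /θ/, /v/, /j/, /ʃ/; each receives one epenthetic vowel.

4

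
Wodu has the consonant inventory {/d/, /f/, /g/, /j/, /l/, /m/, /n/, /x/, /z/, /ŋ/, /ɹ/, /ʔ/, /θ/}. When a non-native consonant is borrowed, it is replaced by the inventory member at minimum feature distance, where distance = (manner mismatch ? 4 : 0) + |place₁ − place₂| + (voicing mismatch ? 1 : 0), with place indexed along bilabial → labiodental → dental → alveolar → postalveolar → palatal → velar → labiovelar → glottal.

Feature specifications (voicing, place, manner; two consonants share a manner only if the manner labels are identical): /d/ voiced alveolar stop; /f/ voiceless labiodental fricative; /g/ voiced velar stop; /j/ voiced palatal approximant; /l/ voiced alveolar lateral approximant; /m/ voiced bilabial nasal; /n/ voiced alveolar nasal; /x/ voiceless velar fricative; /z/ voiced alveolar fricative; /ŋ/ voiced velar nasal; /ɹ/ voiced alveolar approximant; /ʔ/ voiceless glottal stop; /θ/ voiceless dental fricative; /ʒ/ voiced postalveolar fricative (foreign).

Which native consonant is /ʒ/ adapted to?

z

/z/ is closest: same manner (fricative), place distance 1 (postalveolar→alveolar), same voicing; total 1. Next closest is /x/ at distance 3.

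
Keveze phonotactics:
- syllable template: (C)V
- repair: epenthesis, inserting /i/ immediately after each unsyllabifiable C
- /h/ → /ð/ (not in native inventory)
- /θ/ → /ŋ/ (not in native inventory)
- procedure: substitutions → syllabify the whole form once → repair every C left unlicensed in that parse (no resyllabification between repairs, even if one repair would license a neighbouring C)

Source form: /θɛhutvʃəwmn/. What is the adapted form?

Substitution: /θ/ → /ŋ/, /h/ → /ð/, giving /ŋɛðutvʃəwmn/.
Syllabifying with onset maximization leaves /t/, /v/, /w/, /m/, /n/ stranded (no codas are permitted; onsets are limited to one consonant).
Inserting the epenthetic vowel yields /t/ → /ti/, /v/ → /vi/, /w/ → /wi/, /m/ → /mi/, /n/ → /ni/.

ŋɛðutiviʃəwimini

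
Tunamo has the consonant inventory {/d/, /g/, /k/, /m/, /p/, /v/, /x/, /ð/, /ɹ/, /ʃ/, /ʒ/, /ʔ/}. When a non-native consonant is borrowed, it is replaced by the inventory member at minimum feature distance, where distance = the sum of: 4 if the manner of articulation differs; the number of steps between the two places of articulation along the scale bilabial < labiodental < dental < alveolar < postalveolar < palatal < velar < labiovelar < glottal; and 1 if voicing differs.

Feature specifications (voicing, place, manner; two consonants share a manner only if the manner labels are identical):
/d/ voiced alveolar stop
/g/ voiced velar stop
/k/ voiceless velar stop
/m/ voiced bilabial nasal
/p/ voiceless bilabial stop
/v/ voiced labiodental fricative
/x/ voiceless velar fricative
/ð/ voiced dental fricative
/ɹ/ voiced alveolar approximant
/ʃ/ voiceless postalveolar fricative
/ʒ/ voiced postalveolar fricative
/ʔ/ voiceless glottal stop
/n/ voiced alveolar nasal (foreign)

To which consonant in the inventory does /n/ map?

/m/ is closest: same manner (nasal), place distance 3 (alveolar→bilabial), same voicing; total 3. Next closest is /d/ at distance 4.

m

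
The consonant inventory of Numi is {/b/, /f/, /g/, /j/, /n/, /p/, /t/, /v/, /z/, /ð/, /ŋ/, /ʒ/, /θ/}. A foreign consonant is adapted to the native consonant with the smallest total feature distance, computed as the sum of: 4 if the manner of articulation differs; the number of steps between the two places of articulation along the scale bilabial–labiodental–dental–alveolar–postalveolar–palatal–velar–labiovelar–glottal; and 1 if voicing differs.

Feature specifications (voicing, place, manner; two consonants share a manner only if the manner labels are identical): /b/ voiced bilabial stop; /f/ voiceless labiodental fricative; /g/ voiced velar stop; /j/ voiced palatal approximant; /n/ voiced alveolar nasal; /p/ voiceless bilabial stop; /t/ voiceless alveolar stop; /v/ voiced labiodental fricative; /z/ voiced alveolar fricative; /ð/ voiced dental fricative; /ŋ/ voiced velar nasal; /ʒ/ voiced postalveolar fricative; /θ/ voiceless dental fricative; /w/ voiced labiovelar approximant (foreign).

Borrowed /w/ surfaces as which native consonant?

/j/ is closest: same manner (approximant), place distance 2 (labiovelar→palatal), same voicing; total 2. Next closest is /g/ at distance 5.

j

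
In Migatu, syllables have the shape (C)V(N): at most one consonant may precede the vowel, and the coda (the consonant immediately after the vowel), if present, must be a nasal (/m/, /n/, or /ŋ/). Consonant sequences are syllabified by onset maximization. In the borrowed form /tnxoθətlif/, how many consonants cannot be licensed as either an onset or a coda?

4

Syllabifying with onset maximization leaves /t/, /n/, /t/, /f/ stranded (only a nasal (/m/, /n/, or /ŋ/) is licensed in coda position; onsets are limited to one consonant).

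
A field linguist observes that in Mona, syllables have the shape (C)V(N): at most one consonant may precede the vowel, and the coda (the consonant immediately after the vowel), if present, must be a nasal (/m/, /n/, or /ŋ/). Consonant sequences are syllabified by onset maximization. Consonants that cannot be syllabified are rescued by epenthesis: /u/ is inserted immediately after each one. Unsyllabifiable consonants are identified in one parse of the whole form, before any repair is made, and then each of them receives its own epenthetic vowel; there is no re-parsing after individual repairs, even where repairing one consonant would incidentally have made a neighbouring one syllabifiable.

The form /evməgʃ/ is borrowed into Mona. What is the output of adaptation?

Syllabifying with onset maximization leaves /v/, /g/, /ʃ/ stranded (only a nasal (/m/, /n/, or /ŋ/) is licensed in coda position; onsets are limited to one consonant).
Epenthesis after each stranded consonant: /v/ → /vu/, /g/ → /gu/, /ʃ/ → /ʃu/.

evuməguʃu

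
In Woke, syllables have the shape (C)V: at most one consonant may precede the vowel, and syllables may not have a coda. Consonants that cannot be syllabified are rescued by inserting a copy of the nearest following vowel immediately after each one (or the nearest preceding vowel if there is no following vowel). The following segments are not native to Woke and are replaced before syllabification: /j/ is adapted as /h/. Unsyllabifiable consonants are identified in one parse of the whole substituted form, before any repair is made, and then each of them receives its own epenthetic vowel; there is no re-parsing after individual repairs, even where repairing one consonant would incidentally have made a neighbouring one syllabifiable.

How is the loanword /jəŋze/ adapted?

həŋeze

Substitution: /j/ → /h/, giving /həŋze/.
The consonants /ŋ/ cannot be parsed into a legal (C)V syllable (no codas are permitted; onsets are limited to one consonant).
Inserting the epenthetic vowel yields /ŋ/ → /ŋe/.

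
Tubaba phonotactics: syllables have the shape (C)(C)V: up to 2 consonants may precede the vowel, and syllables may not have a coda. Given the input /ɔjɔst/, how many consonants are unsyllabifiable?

2

The consonants /s/, /t/ cannot be parsed into a legal (C)(C)V syllable (no codas are permitted; onsets may contain at most 2 consonants).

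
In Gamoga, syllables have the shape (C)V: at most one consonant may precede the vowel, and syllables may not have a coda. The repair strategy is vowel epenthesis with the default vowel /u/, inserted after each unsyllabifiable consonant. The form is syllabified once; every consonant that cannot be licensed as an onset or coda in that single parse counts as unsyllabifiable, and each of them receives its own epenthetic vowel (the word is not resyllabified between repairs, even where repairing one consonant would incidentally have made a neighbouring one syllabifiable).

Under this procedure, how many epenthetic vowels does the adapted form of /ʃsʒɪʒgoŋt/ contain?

The unsyllabifiable consonants are /ʃ/, /s/, /ʒ/, /ŋ/, /t/; each receives one epenthetic vowel.

5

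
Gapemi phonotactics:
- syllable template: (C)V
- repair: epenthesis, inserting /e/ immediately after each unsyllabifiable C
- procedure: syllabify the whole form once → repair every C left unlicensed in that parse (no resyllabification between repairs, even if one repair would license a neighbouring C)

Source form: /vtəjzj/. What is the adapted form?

vetəjezeje

The consonants /v/, /j/, /z/, /j/ cannot be parsed into a legal (C)V syllable (no codas are permitted; onsets are limited to one consonant).
Epenthesis after each stranded consonant: /v/ → /ve/, /j/ → /je/, /z/ → /ze/, /j/ → /je/.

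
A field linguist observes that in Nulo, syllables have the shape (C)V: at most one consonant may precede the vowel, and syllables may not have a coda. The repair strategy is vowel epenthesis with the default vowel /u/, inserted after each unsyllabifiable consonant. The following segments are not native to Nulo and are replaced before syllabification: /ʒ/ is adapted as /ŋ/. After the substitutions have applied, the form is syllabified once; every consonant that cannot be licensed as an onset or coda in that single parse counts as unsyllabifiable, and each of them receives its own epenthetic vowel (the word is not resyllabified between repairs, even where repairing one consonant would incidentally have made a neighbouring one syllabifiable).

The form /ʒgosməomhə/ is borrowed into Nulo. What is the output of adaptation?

ŋugosuməomuhə

Substitution: /ʒ/ → /ŋ/, giving /ŋgosməomhə/.
Under (C)V, the unsyllabifiable consonants are /ŋ/, /s/, /m/ (no codas are permitted; onsets are limited to one consonant).
Epenthesis after each stranded consonant: /ŋ/ → /ŋu/, /s/ → /su/, /m/ → /mu/.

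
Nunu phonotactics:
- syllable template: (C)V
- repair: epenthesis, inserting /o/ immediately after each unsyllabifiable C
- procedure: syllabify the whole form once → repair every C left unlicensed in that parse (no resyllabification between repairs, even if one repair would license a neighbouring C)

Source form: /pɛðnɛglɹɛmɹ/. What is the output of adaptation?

Under (C)V, the unsyllabifiable consonants are /ð/, /g/, /l/, /m/, /ɹ/ (no codas are permitted; onsets are limited to one consonant).
Inserting the epenthetic vowel yields /ð/ → /ðo/, /g/ → /go/, /l/ → /lo/, /m/ → /mo/, /ɹ/ → /ɹo/.

pɛðonɛgoloɹɛmoɹo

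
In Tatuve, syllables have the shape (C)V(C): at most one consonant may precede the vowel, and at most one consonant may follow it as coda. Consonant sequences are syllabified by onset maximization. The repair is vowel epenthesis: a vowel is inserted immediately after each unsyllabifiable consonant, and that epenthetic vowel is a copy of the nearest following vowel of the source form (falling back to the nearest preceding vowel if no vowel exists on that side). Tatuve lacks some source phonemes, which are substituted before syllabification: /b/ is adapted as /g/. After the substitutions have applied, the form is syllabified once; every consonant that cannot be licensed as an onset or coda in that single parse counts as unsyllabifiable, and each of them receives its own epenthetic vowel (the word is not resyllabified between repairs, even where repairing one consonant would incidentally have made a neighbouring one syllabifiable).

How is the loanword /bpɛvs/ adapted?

Substitution: /b/ → /g/, giving /gpɛvs/.
The consonants /g/, /s/ cannot be parsed into a legal (C)V(C) syllable (at most one coda consonant is licensed; onsets are limited to one consonant).
Each unlicensed consonant becomes the onset of a new syllable: /g/ → /gɛ/, /s/ → /sɛ/.

gɛpɛvsɛ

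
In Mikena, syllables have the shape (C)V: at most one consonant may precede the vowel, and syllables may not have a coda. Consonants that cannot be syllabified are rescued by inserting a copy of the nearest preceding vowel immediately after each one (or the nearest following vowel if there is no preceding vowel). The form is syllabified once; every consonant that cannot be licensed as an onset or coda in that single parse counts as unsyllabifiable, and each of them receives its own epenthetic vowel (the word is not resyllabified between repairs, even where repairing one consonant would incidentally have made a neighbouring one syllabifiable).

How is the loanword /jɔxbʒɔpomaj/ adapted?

Under (C)V, the unsyllabifiable consonants are /x/, /b/, /j/ (no codas are permitted; onsets are limited to one consonant).
Inserting the epenthetic vowel yields /x/ → /xɔ/, /b/ → /bɔ/, /j/ → /ja/.

jɔxɔbɔʒɔpomaja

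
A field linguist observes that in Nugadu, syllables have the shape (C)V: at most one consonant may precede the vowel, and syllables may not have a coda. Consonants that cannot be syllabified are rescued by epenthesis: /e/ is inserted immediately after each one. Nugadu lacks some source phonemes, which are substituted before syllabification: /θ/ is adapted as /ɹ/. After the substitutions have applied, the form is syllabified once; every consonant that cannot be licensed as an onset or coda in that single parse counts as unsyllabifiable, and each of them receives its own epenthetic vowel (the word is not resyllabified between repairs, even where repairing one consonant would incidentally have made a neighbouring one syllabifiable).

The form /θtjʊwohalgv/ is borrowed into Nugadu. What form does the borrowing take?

ɹetejʊwohalegeve

Substitution: /θ/ → /ɹ/, giving /ɹtjʊwohalgv/.
Syllabifying with onset maximization leaves /ɹ/, /t/, /l/, /g/, /v/ stranded (no codas are permitted; onsets are limited to one consonant).
Inserting the epenthetic vowel yields /ɹ/ → /ɹe/, /t/ → /te/, /l/ → /le/, /g/ → /ge/, /v/ → /ve/.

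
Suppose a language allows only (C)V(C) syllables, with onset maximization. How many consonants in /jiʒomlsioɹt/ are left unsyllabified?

Syllabifying with onset maximization leaves /l/, /t/ stranded (at most one coda consonant is licensed; onsets are limited to one consonant).

2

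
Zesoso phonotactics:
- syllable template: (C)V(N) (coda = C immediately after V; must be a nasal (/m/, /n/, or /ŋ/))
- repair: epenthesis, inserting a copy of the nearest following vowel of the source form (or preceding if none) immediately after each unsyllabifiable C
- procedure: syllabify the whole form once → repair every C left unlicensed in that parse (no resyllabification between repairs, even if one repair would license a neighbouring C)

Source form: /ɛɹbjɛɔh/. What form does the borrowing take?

ɛɹɛbɛjɛɔhɔ

Under (C)V(N), the unsyllabifiable consonants are /ɹ/, /b/, /h/ (only a nasal (/m/, /n/, or /ŋ/) is licensed in coda position; onsets are limited to one consonant).
Inserting the epenthetic vowel yields /ɹ/ → /ɹɛ/, /b/ → /bɛ/, /h/ → /hɔ/.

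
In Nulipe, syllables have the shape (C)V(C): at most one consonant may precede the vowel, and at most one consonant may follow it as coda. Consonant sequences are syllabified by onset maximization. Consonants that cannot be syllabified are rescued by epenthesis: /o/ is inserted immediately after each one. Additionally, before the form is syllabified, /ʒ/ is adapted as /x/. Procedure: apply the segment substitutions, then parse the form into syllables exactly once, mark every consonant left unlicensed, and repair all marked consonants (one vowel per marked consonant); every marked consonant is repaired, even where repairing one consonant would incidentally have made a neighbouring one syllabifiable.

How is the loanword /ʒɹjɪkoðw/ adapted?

xoɹojɪkoðwo

Substitution: /ʒ/ → /x/, giving /xɹjɪkoðw/.
Syllabifying with onset maximization leaves /x/, /ɹ/, /w/ stranded (at most one coda consonant is licensed; onsets are limited to one consonant).
Each unlicensed consonant becomes the onset of a new syllable: /x/ → /xo/, /ɹ/ → /ɹo/, /w/ → /wo/.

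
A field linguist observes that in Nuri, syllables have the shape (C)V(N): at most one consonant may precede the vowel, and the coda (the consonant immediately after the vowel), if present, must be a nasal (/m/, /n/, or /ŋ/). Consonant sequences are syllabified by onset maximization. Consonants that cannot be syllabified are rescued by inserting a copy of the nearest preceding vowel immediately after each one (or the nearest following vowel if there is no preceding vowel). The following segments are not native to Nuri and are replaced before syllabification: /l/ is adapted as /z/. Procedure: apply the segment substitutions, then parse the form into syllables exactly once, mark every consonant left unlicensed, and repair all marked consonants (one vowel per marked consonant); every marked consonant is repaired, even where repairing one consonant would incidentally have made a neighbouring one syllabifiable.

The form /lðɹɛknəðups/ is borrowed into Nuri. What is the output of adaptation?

zɛðɛɹɛkɛnəðupusu

Substitution: /l/ → /z/, giving /zðɹɛknəðups/.
Under (C)V(N), the unsyllabifiable consonants are /z/, /ð/, /k/, /p/, /s/ (only a nasal (/m/, /n/, or /ŋ/) is licensed in coda position; onsets are limited to one consonant).
Each unlicensed consonant becomes the onset of a new syllable: /z/ → /zɛ/, /ð/ → /ðɛ/, /k/ → /kɛ/, /p/ → /pu/, /s/ → /su/.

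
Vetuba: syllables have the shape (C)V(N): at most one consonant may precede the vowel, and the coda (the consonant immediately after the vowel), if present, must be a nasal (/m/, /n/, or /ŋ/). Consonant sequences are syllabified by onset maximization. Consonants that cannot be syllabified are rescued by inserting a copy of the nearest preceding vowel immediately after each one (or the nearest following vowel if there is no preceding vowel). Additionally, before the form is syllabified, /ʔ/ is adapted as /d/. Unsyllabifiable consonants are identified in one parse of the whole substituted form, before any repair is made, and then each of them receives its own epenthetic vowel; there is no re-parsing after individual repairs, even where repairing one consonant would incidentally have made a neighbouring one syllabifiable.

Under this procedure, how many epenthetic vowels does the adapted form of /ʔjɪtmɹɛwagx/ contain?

5

After substitution the input is /djɪtmɹɛwagx/.
The unsyllabifiable consonants are /d/, /t/, /m/, /g/, /x/; each receives one epenthetic vowel.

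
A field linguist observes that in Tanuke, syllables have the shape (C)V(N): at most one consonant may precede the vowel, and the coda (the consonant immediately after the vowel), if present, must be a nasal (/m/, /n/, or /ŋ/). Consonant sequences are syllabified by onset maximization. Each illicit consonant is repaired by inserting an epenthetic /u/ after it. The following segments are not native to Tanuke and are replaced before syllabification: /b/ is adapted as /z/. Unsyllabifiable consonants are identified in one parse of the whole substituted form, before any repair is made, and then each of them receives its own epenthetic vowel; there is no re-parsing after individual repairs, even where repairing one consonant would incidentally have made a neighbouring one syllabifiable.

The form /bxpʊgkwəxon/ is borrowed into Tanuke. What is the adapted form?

zuxupʊgukuwəxon

Substitution: /b/ → /z/, giving /zxpʊgkwəxon/.
Syllabifying with onset maximization leaves /z/, /x/, /g/, /k/ stranded (only a nasal (/m/, /n/, or /ŋ/) is licensed in coda position; onsets are limited to one consonant).
Epenthesis after each stranded consonant: /z/ → /zu/, /x/ → /xu/, /g/ → /gu/, /k/ → /ku/.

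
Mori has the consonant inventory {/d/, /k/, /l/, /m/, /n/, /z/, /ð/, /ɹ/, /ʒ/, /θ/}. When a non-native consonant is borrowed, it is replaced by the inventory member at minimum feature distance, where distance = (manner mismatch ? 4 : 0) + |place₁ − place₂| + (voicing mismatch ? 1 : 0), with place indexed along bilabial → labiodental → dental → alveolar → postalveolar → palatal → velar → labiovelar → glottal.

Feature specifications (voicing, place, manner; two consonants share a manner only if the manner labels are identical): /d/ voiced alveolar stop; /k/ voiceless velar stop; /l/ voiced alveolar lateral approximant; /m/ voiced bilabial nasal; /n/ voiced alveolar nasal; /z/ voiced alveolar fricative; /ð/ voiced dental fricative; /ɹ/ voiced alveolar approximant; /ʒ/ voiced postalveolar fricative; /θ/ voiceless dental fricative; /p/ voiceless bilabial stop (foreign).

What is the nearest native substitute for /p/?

d

/d/ is closest: same manner (stop), place distance 3 (bilabial→alveolar), voicing differs (+1); total 4. Next closest is /m/ at distance 5.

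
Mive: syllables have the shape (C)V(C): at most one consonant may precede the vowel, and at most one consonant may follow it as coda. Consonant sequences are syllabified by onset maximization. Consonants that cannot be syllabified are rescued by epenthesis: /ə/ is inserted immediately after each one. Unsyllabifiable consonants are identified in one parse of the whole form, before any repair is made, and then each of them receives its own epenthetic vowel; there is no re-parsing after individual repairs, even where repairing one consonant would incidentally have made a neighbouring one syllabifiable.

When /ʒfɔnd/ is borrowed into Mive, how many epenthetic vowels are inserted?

2

The unsyllabifiable consonants are /ʒ/, /d/; each receives one epenthetic vowel.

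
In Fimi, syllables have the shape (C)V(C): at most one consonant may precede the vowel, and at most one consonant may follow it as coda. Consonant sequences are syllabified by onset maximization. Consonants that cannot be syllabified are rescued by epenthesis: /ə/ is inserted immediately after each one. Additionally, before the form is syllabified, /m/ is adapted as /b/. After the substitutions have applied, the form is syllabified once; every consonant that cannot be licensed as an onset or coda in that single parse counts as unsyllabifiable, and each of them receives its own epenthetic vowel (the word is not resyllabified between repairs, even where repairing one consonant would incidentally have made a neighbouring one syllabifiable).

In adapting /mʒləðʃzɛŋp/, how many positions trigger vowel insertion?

After substitution the input is /bʒləðʃzɛŋp/.
The unsyllabifiable consonants are /b/, /ʒ/, /ʃ/, /p/; each receives one epenthetic vowel.

4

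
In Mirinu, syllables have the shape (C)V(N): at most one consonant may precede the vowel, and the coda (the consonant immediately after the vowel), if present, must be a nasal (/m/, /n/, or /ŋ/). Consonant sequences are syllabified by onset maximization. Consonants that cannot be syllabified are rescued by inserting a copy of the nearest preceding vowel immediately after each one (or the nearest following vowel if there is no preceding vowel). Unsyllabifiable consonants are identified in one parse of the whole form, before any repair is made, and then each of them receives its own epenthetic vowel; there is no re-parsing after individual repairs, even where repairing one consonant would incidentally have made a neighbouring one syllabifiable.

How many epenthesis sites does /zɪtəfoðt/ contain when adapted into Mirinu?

2

The unsyllabifiable consonants are /ð/, /t/; each receives one epenthetic vowel.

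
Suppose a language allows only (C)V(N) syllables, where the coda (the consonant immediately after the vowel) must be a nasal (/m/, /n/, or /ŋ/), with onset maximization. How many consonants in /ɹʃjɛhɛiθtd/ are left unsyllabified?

Under (C)V(N), the unsyllabifiable consonants are /ɹ/, /ʃ/, /θ/, /t/, /d/ (only a nasal (/m/, /n/, or /ŋ/) is licensed in coda position; onsets are limited to one consonant).

5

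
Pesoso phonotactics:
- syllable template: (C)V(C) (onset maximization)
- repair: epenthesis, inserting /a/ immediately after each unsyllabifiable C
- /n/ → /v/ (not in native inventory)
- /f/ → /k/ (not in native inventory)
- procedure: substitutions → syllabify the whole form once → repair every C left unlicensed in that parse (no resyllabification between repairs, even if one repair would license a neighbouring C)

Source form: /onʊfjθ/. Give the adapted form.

ovʊkjaθa

Substitution: /n/ → /v/, /f/ → /k/, giving /ovʊkjθ/.
The consonants /j/, /θ/ cannot be parsed into a legal (C)V(C) syllable (at most one coda consonant is licensed; onsets are limited to one consonant).
Inserting the epenthetic vowel yields /j/ → /ja/, /θ/ → /θa/.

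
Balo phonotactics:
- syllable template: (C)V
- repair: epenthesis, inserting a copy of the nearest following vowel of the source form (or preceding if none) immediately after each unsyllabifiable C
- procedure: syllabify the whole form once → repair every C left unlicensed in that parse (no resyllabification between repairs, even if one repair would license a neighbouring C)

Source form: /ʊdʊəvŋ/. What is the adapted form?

ʊdʊəvəŋə

Under (C)V, the unsyllabifiable consonants are /v/, /ŋ/ (no codas are permitted; onsets are limited to one consonant).
Each unlicensed consonant becomes the onset of a new syllable: /v/ → /və/, /ŋ/ → /ŋə/.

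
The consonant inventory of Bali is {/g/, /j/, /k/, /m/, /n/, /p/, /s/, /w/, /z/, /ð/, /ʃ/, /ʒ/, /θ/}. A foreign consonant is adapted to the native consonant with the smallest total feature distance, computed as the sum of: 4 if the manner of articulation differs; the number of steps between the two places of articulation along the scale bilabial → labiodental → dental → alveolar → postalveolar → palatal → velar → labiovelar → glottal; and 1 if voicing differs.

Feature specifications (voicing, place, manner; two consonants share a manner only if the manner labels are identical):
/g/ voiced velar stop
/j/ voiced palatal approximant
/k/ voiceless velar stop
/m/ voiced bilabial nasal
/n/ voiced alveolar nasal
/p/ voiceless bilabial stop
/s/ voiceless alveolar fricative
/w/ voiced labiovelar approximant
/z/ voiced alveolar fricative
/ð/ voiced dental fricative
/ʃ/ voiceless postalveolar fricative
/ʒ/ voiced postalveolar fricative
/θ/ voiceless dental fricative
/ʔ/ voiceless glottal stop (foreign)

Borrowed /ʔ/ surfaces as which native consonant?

/k/ is closest: same manner (stop), place distance 2 (glottal→velar), same voicing; total 2. Next closest is /g/ at distance 3.

k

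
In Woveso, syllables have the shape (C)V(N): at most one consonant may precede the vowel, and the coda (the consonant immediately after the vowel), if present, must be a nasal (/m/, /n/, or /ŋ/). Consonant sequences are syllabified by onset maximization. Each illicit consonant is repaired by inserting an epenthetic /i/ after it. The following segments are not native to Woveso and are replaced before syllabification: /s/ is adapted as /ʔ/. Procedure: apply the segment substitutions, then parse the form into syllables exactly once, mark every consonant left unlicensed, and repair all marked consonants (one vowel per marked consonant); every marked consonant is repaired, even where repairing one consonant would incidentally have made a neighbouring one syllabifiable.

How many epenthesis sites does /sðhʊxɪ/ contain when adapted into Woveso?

2

After substitution the input is /ʔðhʊxɪ/.
The unsyllabifiable consonants are /ʔ/, /ð/; each receives one epenthetic vowel.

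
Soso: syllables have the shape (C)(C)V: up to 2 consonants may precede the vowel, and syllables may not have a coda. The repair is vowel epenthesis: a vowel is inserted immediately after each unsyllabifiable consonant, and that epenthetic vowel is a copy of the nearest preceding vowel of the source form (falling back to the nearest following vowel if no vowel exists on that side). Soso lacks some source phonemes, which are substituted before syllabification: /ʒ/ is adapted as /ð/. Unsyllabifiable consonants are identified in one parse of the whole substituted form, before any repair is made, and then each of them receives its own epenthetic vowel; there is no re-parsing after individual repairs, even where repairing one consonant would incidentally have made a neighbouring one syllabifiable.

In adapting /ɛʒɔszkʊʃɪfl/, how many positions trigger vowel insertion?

3

After substitution the input is /ɛðɔszkʊʃɪfl/.
The unsyllabifiable consonants are /s/, /f/, /l/; each receives one epenthetic vowel.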